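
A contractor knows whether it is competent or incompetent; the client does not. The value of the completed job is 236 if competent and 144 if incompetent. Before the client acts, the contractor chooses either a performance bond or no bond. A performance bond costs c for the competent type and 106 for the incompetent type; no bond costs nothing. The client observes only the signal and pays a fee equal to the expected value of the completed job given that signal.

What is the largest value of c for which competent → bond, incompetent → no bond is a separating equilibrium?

Under separation: bond → competent (pays 236); no bond → incompetent (pays 144).
Incompetent: 144 − 0 = 144 ≥ 236 − 106 = 130. Holds regardless of c. ✓
Competent: 236 − c ≥ 144 − 0, so c ≤ 236 − 144 = 92.

92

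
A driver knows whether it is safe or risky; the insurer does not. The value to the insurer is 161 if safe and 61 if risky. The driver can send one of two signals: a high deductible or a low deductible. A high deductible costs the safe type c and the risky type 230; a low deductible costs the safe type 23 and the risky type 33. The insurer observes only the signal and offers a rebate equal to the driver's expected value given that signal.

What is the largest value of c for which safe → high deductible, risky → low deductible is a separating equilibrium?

123

Under separation: high deductible → safe (pays 161); low deductible → risky (pays 61).
Risky: 61 − 33 = 28 ≥ 161 − 230 = -69. Holds regardless of c. ✓
Safe: 161 − c ≥ 61 − 23, so c ≤ 161 − 38 = 123.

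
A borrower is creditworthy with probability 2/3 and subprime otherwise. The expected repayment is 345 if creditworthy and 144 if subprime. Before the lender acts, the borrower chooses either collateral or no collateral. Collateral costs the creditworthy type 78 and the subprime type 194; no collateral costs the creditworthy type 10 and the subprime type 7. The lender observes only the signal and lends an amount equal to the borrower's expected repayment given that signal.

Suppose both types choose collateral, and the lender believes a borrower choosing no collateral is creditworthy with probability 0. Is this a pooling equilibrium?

On the equilibrium path (collateral) the lender holds the prior 2/3 and pays 2/3·345 + 1/3·144 = 278. Off-path (no collateral) belief 0 gives 0·345 + 1·144 = 144.
Creditworthy: collateral gives 278 − 78 = 200; no collateral gives 144 − 10 = 134. Stays. ✓
Subprime: collateral gives 278 − 194 = 84; no collateral gives 144 − 7 = 137. Deviates. ✗

No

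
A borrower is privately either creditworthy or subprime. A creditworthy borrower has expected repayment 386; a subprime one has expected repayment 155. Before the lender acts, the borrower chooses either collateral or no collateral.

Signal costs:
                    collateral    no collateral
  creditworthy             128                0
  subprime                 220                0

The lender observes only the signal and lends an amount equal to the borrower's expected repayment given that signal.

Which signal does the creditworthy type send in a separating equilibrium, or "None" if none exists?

Try creditworthy → collateral, subprime → no collateral:
  If types separate, collateral earns payment 386 and no collateral earns 155.
  Creditworthy: collateral gives 386 − 128 = 258; no collateral gives 155 − 0 = 155. No deviation. ✓
  Subprime: no collateral gives 155 − 0 = 155; collateral gives 386 − 220 = 166. Would deviate. ✗
Try creditworthy → no collateral, subprime → collateral:
  If types separate, no collateral earns payment 386 and collateral earns 155.
  Creditworthy: no collateral gives 386 − 0 = 386; collateral gives 155 − 128 = 27. No deviation. ✓
  Subprime: collateral gives 155 − 220 = -65; no collateral gives 386 − 0 = 386. Would deviate. ✗
Neither assignment is incentive-compatible.

None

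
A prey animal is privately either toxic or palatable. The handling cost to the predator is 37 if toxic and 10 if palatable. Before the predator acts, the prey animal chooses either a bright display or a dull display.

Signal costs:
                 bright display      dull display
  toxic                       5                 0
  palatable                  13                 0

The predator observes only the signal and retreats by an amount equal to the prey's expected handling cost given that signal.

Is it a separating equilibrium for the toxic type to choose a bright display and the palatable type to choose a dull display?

No

If types separate, bright display earns payment 37 and dull display earns 10.
Toxic: bright display gives 37 − 5 = 32; dull display gives 10 − 0 = 10. No deviation. ✓
Palatable: dull display gives 10 − 0 = 10; bright display gives 37 − 13 = 24. Would deviate. ✗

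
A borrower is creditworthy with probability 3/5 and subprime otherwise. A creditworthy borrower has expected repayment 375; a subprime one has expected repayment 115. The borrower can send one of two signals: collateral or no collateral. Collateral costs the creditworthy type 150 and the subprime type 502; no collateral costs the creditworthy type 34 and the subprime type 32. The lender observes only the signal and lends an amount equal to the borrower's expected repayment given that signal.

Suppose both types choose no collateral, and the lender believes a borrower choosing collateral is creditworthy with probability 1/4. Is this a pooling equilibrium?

On the equilibrium path (no collateral) the lender holds the prior 3/5 and pays 3/5·375 + 2/5·115 = 271. Off-path (collateral) belief 1/4 gives 1/4·375 + 3/4·115 = 180.
Creditworthy: no collateral gives 271 − 34 = 237; collateral gives 180 − 150 = 30. Stays. ✓
Subprime: no collateral gives 271 − 32 = 239; collateral gives 180 − 502 = -322. Stays. ✓
Beliefs are Bayes-consistent on-path and both types best-respond.

Yes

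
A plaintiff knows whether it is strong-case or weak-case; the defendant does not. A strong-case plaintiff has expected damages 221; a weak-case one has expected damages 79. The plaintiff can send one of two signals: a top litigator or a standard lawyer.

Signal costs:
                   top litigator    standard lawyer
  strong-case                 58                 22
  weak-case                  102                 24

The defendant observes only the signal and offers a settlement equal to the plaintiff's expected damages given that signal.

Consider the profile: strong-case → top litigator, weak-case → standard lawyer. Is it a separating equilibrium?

If types separate, top litigator earns payment 221 and standard lawyer earns 79.
Strong-case: top litigator gives 221 − 58 = 163; standard lawyer gives 79 − 22 = 57. No deviation. ✓
Weak-case: standard lawyer gives 79 − 24 = 55; top litigator gives 221 − 102 = 119. Would deviate. ✗

No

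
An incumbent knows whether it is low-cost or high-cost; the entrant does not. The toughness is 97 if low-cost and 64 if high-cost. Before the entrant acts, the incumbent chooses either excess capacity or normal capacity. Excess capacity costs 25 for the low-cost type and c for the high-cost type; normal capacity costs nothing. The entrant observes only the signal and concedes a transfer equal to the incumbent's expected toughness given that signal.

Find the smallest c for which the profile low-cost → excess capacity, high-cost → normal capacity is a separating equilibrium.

Under separation: excess capacity → low-cost (pays 97); normal capacity → high-cost (pays 64).
Low-cost: 97 − 25 = 72 ≥ 64 − 0 = 64. Holds regardless of c. ✓
High-cost: 64 − 0 ≥ 97 − c, so c ≥ 97 − 64 = 33.

33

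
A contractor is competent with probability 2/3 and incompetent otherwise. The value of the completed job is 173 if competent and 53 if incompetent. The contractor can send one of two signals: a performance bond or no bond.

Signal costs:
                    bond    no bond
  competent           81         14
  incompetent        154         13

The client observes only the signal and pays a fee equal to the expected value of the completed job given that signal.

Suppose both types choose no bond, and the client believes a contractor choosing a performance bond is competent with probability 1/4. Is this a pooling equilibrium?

At the pooled signal (no bond) the client holds the prior 2/3 and pays 2/3·173 + 1/3·53 = 133. Off-path (bond) belief 1/4 gives 1/4·173 + 3/4·53 = 83.
Competent: no bond gives 133 − 14 = 119; bond gives 83 − 81 = 2. Stays. ✓
Incompetent: no bond gives 133 − 13 = 120; bond gives 83 − 154 = -71. Stays. ✓

Yes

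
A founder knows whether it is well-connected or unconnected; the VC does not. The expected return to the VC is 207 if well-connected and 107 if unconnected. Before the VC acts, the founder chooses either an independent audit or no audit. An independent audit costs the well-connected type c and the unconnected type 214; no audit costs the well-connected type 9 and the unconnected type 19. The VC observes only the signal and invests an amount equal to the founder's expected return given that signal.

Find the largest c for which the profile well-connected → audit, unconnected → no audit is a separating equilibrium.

Under separation: audit → well-connected (pays 207); no audit → unconnected (pays 107).
Unconnected: 107 − 19 = 88 ≥ 207 − 214 = -7. Holds regardless of c. ✓
Well-connected: 207 − c ≥ 107 − 9, so c ≤ 207 − 98 = 109.

109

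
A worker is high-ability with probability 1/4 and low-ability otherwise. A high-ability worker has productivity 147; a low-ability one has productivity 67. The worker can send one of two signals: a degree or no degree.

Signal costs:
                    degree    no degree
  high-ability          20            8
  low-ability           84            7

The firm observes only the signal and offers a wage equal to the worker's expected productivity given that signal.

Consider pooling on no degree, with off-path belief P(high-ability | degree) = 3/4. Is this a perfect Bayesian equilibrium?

At the pooled signal (no degree) the firm holds the prior 1/4 and pays 1/4·147 + 3/4·67 = 87. Off-path (degree) belief 3/4 gives 3/4·147 + 1/4·67 = 127.
High-ability: no degree gives 87 − 8 = 79; degree gives 127 − 20 = 107. Deviates. ✗
Low-ability: no degree gives 87 − 7 = 80; degree gives 127 − 84 = 43. Stays. ✓

No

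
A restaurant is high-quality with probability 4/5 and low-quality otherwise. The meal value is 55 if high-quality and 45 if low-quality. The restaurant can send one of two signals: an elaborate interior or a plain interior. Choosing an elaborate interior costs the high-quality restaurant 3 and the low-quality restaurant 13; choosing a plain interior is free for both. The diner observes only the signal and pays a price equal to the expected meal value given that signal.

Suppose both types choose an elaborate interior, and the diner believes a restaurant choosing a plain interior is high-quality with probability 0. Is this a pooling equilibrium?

No

At the pooled signal (elaborate interior) the diner holds the prior 4/5 and pays 4/5·55 + 1/5·45 = 53. Off-path (plain interior) belief 0 gives 0·55 + 1·45 = 45.
High-quality: elaborate interior gives 53 − 3 = 50; plain interior gives 45 − 0 = 45. Stays. ✓
Low-quality: elaborate interior gives 53 − 13 = 40; plain interior gives 45 − 0 = 45. Deviates. ✗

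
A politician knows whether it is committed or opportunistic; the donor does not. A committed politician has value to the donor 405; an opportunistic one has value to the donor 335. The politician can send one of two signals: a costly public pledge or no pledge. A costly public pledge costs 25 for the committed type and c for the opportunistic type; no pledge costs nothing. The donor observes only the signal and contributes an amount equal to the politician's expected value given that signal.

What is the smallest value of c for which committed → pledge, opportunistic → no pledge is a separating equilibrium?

Under separation: pledge → committed (pays 405); no pledge → opportunistic (pays 335).
Committed: 405 − 25 = 380 ≥ 335 − 0 = 335. Holds regardless of c. ✓
Opportunistic: 335 − 0 ≥ 405 − c, so c ≥ 405 − 335 = 70.

70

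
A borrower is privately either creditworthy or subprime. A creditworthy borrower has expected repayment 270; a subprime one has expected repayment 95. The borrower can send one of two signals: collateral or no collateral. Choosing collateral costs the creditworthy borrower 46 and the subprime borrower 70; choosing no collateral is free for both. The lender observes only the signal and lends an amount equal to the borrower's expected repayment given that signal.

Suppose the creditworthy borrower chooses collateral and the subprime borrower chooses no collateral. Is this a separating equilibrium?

No

If types separate, collateral earns payment 270 and no collateral earns 95.
Creditworthy: collateral gives 270 − 46 = 224; no collateral gives 95 − 0 = 95. No deviation. ✓
Subprime: no collateral gives 95 − 0 = 95; collateral gives 270 − 70 = 200. Would deviate. ✗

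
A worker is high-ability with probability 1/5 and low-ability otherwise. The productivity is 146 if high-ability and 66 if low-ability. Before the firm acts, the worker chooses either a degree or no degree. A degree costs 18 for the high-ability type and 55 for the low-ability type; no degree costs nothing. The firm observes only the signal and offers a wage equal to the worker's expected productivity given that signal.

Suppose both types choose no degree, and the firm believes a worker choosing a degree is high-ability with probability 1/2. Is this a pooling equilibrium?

No

At the pooled signal (no degree) the firm holds the prior 1/5 and pays 1/5·146 + 4/5·66 = 82. Off-path (degree) belief 1/2 gives 1/2·146 + 1/2·66 = 106.
High-ability: no degree gives 82 − 0 = 82; degree gives 106 − 18 = 88. Deviates. ✗
Low-ability: no degree gives 82 − 0 = 82; degree gives 106 − 55 = 51. Stays. ✓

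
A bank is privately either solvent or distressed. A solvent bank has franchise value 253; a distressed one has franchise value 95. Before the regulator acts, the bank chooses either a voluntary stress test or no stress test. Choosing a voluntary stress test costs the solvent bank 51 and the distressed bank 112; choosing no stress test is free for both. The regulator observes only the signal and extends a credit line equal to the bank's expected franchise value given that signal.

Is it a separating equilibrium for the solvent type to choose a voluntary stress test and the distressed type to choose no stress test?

If types separate, stress test earns payment 253 and no stress test earns 95.
Solvent: stress test gives 253 − 51 = 202; no stress test gives 95 − 0 = 95. No deviation. ✓
Distressed: no stress test gives 95 − 0 = 95; stress test gives 253 − 112 = 141. Would deviate. ✗

No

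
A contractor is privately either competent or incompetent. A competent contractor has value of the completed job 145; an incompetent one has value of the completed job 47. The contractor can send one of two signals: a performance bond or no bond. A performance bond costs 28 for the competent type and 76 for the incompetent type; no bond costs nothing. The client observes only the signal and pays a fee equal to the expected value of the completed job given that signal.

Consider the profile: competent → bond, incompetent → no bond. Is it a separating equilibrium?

No

If types separate, bond earns payment 145 and no bond earns 47.
Competent: bond gives 145 − 28 = 117; no bond gives 47 − 0 = 47. No deviation. ✓
Incompetent: no bond gives 47 − 0 = 47; bond gives 145 − 76 = 69. Would deviate. ✗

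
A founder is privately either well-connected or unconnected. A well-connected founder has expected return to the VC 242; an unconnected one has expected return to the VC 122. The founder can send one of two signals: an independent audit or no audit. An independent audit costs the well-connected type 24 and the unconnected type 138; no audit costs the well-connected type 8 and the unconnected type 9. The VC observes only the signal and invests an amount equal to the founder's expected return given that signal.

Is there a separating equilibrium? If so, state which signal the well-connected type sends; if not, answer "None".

Try well-connected → audit, unconnected → no audit:
  Under separation the VC infers type exactly: audit → well-connected (pays 242), no audit → unconnected (pays 122).
  Well-connected: audit gives 242 − 24 = 218; no audit gives 122 − 8 = 114. No deviation. ✓
  Unconnected: no audit gives 122 − 9 = 113; audit gives 242 − 138 = 104. No deviation. ✓
Both hold — the well-connected type sends audit.

audit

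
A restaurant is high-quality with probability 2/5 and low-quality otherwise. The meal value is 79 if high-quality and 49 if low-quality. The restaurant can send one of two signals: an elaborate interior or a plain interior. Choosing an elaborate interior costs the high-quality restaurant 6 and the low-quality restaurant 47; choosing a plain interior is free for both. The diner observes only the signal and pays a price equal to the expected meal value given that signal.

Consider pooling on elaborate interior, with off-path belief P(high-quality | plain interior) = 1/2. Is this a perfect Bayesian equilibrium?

At the pooled signal (elaborate interior) the diner holds the prior 2/5 and pays 2/5·79 + 3/5·49 = 61. Off-path (plain interior) belief 1/2 gives 1/2·79 + 1/2·49 = 64.
High-quality: elaborate interior gives 61 − 6 = 55; plain interior gives 64 − 0 = 64. Deviates. ✗
Low-quality: elaborate interior gives 61 − 47 = 14; plain interior gives 64 − 0 = 64. Deviates. ✗

No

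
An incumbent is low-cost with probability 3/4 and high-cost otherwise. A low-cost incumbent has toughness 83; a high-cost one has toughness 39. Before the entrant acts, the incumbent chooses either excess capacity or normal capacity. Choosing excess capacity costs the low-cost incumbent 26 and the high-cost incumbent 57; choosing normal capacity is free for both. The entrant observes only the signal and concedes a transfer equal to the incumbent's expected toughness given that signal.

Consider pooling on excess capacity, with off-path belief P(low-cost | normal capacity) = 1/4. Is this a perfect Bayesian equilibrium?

On the equilibrium path (excess capacity) the entrant holds the prior 3/4 and pays 3/4·83 + 1/4·39 = 72. Off-path (normal capacity) belief 1/4 gives 1/4·83 + 3/4·39 = 50.
Low-cost: excess capacity gives 72 − 26 = 46; normal capacity gives 50 − 0 = 50. Deviates. ✗
High-cost: excess capacity gives 72 − 57 = 15; normal capacity gives 50 − 0 = 50. Deviates. ✗

No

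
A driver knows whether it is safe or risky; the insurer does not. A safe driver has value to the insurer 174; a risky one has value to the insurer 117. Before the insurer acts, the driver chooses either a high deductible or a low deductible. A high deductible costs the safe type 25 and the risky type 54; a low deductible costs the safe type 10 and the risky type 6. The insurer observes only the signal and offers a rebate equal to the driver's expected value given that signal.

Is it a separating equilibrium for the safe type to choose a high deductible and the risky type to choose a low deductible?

No

If types separate, high deductible earns payment 174 and low deductible earns 117.
Safe: high deductible gives 174 − 25 = 149; low deductible gives 117 − 10 = 107. No deviation. ✓
Risky: low deductible gives 117 − 6 = 111; high deductible gives 174 − 54 = 120. Would deviate. ✗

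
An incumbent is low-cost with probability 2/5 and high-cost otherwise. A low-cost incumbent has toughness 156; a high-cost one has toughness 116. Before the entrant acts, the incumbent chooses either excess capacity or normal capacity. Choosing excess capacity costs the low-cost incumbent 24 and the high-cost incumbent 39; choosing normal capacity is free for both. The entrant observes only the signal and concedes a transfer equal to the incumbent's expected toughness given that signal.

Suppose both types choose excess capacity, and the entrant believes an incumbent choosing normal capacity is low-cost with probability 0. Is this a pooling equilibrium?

No

On the equilibrium path (excess capacity) the entrant holds the prior 2/5 and pays 2/5·156 + 3/5·116 = 132. Off-path (normal capacity) belief 0 gives 0·156 + 1·116 = 116.
Low-cost: excess capacity gives 132 − 24 = 108; normal capacity gives 116 − 0 = 116. Deviates. ✗
High-cost: excess capacity gives 132 − 39 = 93; normal capacity gives 116 − 0 = 116. Deviates. ✗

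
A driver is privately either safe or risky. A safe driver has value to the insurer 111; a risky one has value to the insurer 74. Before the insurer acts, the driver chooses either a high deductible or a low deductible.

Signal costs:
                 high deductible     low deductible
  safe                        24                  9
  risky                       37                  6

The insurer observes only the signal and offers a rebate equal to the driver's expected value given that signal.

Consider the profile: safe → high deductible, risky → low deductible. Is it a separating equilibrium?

No

If types separate, high deductible earns payment 111 and low deductible earns 74.
Safe: high deductible gives 111 − 24 = 87; low deductible gives 74 − 9 = 65. No deviation. ✓
Risky: low deductible gives 74 − 6 = 68; high deductible gives 111 − 37 = 74. Would deviate. ✗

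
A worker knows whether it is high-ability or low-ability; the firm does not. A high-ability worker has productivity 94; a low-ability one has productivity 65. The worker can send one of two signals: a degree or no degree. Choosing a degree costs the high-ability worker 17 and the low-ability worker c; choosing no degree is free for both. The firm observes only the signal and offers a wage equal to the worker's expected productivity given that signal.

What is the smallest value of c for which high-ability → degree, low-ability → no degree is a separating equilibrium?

29

Under separation: degree → high-ability (pays 94); no degree → low-ability (pays 65).
High-ability: 94 − 17 = 77 ≥ 65 − 0 = 65. Holds regardless of c. ✓
Low-ability: 65 − 0 ≥ 94 − c, so c ≥ 94 − 65 = 29.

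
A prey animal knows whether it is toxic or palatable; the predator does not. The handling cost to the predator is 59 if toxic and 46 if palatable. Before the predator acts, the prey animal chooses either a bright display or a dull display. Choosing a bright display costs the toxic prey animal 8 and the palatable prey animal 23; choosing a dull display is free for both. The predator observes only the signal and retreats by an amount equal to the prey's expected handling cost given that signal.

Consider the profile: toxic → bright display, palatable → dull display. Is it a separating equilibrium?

Yes

If types separate, bright display earns payment 59 and dull display earns 46.
Toxic: bright display gives 59 − 8 = 51; dull display gives 46 − 0 = 46. No deviation. ✓
Palatable: dull display gives 46 − 0 = 46; bright display gives 59 − 23 = 36. No deviation. ✓
Neither type gains from mimicking the other.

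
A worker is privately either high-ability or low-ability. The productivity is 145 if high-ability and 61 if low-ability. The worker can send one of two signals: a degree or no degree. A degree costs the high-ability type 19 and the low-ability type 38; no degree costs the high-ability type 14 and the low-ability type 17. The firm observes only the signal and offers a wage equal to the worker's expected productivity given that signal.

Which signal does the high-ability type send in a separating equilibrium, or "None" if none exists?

Try high-ability → degree, low-ability → no degree:
  Under separation the firm infers type exactly: degree → high-ability (pays 145), no degree → low-ability (pays 61).
  High-ability: degree gives 145 − 19 = 126; no degree gives 61 − 14 = 47. No deviation. ✓
  Low-ability: no degree gives 61 − 17 = 44; degree gives 145 − 38 = 107. Would deviate. ✗
Try high-ability → no degree, low-ability → degree:
  Under separation the firm infers type exactly: no degree → high-ability (pays 145), degree → low-ability (pays 61).
  High-ability: no degree gives 145 − 14 = 131; degree gives 61 − 19 = 42. No deviation. ✓
  Low-ability: degree gives 61 − 38 = 23; no degree gives 145 − 17 = 128. Would deviate. ✗
Neither assignment is incentive-compatible.

None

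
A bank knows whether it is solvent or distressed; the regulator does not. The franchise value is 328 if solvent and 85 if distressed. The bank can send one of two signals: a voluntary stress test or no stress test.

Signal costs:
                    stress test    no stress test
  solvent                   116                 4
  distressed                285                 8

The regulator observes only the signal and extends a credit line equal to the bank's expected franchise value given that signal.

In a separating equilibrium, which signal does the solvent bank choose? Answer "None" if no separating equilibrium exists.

Try solvent → stress test, distressed → no stress test:
  If types separate, stress test earns payment 328 and no stress test earns 85.
  Solvent: stress test gives 328 − 116 = 212; no stress test gives 85 − 4 = 81. No deviation. ✓
  Distressed: no stress test gives 85 − 8 = 77; stress test gives 328 − 285 = 43. No deviation. ✓
Both hold — the solvent type sends stress test.

stress test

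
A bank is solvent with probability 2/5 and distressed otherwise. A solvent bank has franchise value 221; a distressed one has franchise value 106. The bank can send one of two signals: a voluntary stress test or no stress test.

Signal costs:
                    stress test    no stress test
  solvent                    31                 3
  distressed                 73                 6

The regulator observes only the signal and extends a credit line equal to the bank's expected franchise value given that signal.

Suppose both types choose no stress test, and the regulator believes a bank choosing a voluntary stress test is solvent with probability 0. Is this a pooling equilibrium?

Yes

At the pooled signal (no stress test) the regulator holds the prior 2/5 and pays 2/5·221 + 3/5·106 = 152. Off-path (stress test) belief 0 gives 0·221 + 1·106 = 106.
Solvent: no stress test gives 152 − 3 = 149; stress test gives 106 − 31 = 75. Stays. ✓
Distressed: no stress test gives 152 − 6 = 146; stress test gives 106 − 73 = 33. Stays. ✓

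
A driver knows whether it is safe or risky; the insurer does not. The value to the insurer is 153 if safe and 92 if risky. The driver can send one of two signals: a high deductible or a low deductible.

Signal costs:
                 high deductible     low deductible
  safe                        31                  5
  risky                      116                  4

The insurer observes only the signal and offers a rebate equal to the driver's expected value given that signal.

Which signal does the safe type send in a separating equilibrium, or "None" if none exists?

high deductible

Try safe → high deductible, risky → low deductible:
  Under separation the insurer infers type exactly: high deductible → safe (pays 153), low deductible → risky (pays 92).
  Safe: high deductible gives 153 − 31 = 122; low deductible gives 92 − 5 = 87. No deviation. ✓
  Risky: low deductible gives 92 − 4 = 88; high deductible gives 153 − 116 = 37. No deviation. ✓
Both hold — the safe type sends high deductible.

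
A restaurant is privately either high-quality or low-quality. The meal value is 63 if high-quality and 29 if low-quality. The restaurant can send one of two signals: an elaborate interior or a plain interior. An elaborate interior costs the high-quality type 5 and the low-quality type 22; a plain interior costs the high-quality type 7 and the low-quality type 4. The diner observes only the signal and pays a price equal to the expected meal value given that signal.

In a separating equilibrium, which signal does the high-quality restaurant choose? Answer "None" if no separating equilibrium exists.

Try high-quality → elaborate interior, low-quality → plain interior:
  If types separate, elaborate interior earns payment 63 and plain interior earns 29.
  High-quality: elaborate interior gives 63 − 5 = 58; plain interior gives 29 − 7 = 22. No deviation. ✓
  Low-quality: plain interior gives 29 − 4 = 25; elaborate interior gives 63 − 22 = 41. Would deviate. ✗
Try high-quality → plain interior, low-quality → elaborate interior:
  If types separate, plain interior earns payment 63 and elaborate interior earns 29.
  High-quality: plain interior gives 63 − 7 = 56; elaborate interior gives 29 − 5 = 24. No deviation. ✓
  Low-quality: elaborate interior gives 29 − 22 = 7; plain interior gives 63 − 4 = 59. Would deviate. ✗
Neither assignment is incentive-compatible.

None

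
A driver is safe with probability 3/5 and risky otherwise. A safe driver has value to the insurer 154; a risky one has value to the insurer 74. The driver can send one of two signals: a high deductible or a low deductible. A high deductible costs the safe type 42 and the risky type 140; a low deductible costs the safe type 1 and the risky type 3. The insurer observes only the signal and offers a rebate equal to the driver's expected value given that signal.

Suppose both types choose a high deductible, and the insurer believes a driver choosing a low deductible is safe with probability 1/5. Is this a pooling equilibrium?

On the equilibrium path (high deductible) the insurer holds the prior 3/5 and pays 3/5·154 + 2/5·74 = 122. Off-path (low deductible) belief 1/5 gives 1/5·154 + 4/5·74 = 90.
Safe: high deductible gives 122 − 42 = 80; low deductible gives 90 − 1 = 89. Deviates. ✗
Risky: high deductible gives 122 − 140 = -18; low deductible gives 90 − 3 = 87. Deviates. ✗

No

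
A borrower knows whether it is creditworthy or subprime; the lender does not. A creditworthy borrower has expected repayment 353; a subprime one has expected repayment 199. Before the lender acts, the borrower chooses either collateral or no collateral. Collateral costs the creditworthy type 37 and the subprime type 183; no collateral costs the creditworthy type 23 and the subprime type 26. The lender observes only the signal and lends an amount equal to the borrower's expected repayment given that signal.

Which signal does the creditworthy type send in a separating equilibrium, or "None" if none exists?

Try creditworthy → collateral, subprime → no collateral:
  If types separate, collateral earns payment 353 and no collateral earns 199.
  Creditworthy: collateral gives 353 − 37 = 316; no collateral gives 199 − 23 = 176. No deviation. ✓
  Subprime: no collateral gives 199 − 26 = 173; collateral gives 353 − 183 = 170. No deviation. ✓
Both hold — the creditworthy type sends collateral.

collateral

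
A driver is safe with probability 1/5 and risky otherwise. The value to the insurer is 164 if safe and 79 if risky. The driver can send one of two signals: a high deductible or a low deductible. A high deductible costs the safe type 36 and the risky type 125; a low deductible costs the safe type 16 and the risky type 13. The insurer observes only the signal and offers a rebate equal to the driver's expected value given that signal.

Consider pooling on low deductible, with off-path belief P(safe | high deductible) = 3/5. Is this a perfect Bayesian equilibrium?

At the pooled signal (low deductible) the insurer holds the prior 1/5 and pays 1/5·164 + 4/5·79 = 96. Off-path (high deductible) belief 3/5 gives 3/5·164 + 2/5·79 = 130.
Safe: low deductible gives 96 − 16 = 80; high deductible gives 130 − 36 = 94. Deviates. ✗
Risky: low deductible gives 96 − 13 = 83; high deductible gives 130 − 125 = 5. Stays. ✓

No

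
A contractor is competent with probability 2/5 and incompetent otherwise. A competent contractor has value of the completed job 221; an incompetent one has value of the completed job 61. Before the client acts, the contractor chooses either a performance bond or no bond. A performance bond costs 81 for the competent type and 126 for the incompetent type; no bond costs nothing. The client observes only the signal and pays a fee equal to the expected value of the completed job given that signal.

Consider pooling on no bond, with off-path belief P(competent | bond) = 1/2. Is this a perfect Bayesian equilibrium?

Yes

On the equilibrium path (no bond) the client holds the prior 2/5 and pays 2/5·221 + 3/5·61 = 125. Off-path (bond) belief 1/2 gives 1/2·221 + 1/2·61 = 141.
Competent: no bond gives 125 − 0 = 125; bond gives 141 − 81 = 60. Stays. ✓
Incompetent: no bond gives 125 − 0 = 125; bond gives 141 − 126 = 15. Stays. ✓
Beliefs are Bayes-consistent on-path and both types best-respond.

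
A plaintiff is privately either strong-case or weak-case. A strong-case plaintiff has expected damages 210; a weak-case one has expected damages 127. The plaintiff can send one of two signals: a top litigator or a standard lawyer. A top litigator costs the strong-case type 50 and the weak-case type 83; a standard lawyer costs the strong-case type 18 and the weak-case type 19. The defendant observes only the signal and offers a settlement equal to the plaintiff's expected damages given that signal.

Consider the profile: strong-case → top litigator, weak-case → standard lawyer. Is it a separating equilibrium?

If types separate, top litigator earns payment 210 and standard lawyer earns 127.
Strong-case: top litigator gives 210 − 50 = 160; standard lawyer gives 127 − 18 = 109. No deviation. ✓
Weak-case: standard lawyer gives 127 − 19 = 108; top litigator gives 210 − 83 = 127. Would deviate. ✗

No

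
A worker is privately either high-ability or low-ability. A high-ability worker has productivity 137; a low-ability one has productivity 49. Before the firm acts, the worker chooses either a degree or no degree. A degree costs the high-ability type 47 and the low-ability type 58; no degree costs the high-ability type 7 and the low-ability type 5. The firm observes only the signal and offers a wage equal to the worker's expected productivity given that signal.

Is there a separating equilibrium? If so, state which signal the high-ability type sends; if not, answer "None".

Try high-ability → degree, low-ability → no degree:
  Under separation the firm infers type exactly: degree → high-ability (pays 137), no degree → low-ability (pays 49).
  High-ability: degree gives 137 − 47 = 90; no degree gives 49 − 7 = 42. No deviation. ✓
  Low-ability: no degree gives 49 − 5 = 44; degree gives 137 − 58 = 79. Would deviate. ✗
Try high-ability → no degree, low-ability → degree:
  Under separation the firm infers type exactly: no degree → high-ability (pays 137), degree → low-ability (pays 49).
  High-ability: no degree gives 137 − 7 = 130; degree gives 49 − 47 = 2. No deviation. ✓
  Low-ability: degree gives 49 − 58 = -9; no degree gives 137 − 5 = 132. Would deviate. ✗
Neither assignment is incentive-compatible.

None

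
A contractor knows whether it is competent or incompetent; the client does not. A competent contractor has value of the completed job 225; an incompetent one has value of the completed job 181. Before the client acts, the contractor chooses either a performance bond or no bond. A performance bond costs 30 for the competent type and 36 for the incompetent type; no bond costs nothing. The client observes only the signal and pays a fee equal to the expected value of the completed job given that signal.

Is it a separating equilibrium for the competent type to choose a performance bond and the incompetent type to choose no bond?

If types separate, bond earns payment 225 and no bond earns 181.
Competent: bond gives 225 − 30 = 195; no bond gives 181 − 0 = 181. No deviation. ✓
Incompetent: no bond gives 181 − 0 = 181; bond gives 225 − 36 = 189. Would deviate. ✗

No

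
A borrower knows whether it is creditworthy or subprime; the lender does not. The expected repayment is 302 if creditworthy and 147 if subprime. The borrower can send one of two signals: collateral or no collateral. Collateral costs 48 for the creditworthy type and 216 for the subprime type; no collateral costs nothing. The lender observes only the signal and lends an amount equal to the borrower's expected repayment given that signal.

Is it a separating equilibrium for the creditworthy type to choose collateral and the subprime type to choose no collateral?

Yes

If types separate, collateral earns payment 302 and no collateral earns 147.
Creditworthy: collateral gives 302 − 48 = 254; no collateral gives 147 − 0 = 147. No deviation. ✓
Subprime: no collateral gives 147 − 0 = 147; collateral gives 302 − 216 = 86. No deviation. ✓
Both incentive constraints hold.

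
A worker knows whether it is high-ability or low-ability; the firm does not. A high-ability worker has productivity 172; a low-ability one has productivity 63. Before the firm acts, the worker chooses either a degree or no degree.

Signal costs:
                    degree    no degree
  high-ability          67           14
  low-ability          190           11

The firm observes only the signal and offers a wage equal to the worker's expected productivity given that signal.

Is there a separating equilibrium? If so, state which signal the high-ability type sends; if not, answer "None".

degree

Try high-ability → degree, low-ability → no degree:
  If types separate, degree earns payment 172 and no degree earns 63.
  High-ability: degree gives 172 − 67 = 105; no degree gives 63 − 14 = 49. No deviation. ✓
  Low-ability: no degree gives 63 − 11 = 52; degree gives 172 − 190 = -18. No deviation. ✓
Both hold — the high-ability type sends degree.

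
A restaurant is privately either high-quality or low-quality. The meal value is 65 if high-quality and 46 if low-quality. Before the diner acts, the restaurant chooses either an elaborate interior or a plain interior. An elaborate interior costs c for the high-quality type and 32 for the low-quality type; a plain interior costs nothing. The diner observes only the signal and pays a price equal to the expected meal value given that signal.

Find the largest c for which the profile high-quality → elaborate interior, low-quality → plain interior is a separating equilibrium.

19

Under separation: elaborate interior → high-quality (pays 65); plain interior → low-quality (pays 46).
Low-quality: 46 − 0 = 46 ≥ 65 − 32 = 33. Holds regardless of c. ✓
High-quality: 65 − c ≥ 46 − 0, so c ≤ 65 − 46 = 19.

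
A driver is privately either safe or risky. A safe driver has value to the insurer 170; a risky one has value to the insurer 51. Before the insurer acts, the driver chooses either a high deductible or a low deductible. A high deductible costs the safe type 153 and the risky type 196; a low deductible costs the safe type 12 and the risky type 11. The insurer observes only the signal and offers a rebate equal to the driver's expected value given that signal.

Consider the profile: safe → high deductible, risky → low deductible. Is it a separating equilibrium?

Under separation the insurer infers type exactly: high deductible → safe (pays 170), low deductible → risky (pays 51).
Safe: high deductible gives 170 − 153 = 17; low deductible gives 51 − 12 = 39. Would deviate. ✗
Risky: low deductible gives 51 − 11 = 40; high deductible gives 170 − 196 = -26. No deviation. ✓

No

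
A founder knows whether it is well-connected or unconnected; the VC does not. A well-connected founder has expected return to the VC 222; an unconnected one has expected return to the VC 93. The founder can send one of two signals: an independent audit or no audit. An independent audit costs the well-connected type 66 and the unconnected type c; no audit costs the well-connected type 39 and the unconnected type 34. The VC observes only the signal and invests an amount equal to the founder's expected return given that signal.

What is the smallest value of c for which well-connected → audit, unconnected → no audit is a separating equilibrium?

163

Under separation: audit → well-connected (pays 222); no audit → unconnected (pays 93).
Well-connected: 222 − 66 = 156 ≥ 93 − 39 = 54. Holds regardless of c. ✓
Unconnected: 93 − 34 ≥ 222 − c, so c ≥ 222 − 59 = 163.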